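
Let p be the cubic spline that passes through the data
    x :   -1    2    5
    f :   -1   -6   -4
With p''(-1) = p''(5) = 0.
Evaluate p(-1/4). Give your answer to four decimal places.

Let M_i = p''(x_i). Step sizes h_i = 3, 3; slopes of the chords Δ_i = (y_(i+1) - y_i)/h_i = -5/3, 2/3.
  3·M_0 + 12·M_1 + 3·M_2 = 6(Δ_1 - Δ_0) = 14
Natural end conditions: M_0 = M_2 = 0.
Solving: M_0 = 0, M_1 = 7/6, M_2 = 0.
On [-1, 2], p(x) = -1 - 9/4·(x + 1) + 0·(x + 1)² + 7/108·(x + 1)³.
With (x + 1) = 3/4: p(-1/4) = -681/256.

-2.6602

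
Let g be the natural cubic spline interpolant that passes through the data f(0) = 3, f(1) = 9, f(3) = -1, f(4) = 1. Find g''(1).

-15

Let σ_i = g''(x_i). Step sizes h_i = 1, 2, 1; slopes of the chords Δ_i = (y_(i+1) - y_i)/h_i = 6, -5, 2.
  1·σ_0 + 6·σ_1 + 2·σ_2 = 6(Δ_1 - Δ_0) = -66
  2·σ_1 + 6·σ_2 + 1·σ_3 = 6(Δ_2 - Δ_1) = 42
Natural end conditions: σ_0 = σ_3 = 0.
Forward elimination and back-substitution give σ_0 = 0, σ_1 = -15, σ_2 = 12, σ_3 = 0.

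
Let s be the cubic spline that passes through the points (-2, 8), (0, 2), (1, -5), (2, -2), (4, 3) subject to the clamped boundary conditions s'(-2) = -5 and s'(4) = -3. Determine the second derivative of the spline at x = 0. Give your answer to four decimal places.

With m_i denoting the second derivative at x_i, h_i = 2, 1, 1, 2, and Δ_i = (y_(i+1) − y_i)/h_i = -3, -7, 3, 5/2:
  2·m_0 + 6·m_1 + 1·m_2 = 6(Δ_1 - Δ_0) = -24
  1·m_1 + 4·m_2 + 1·m_3 = 6(Δ_2 - Δ_1) = 60
  1·m_2 + 6·m_3 + 2·m_4 = 6(Δ_3 - Δ_2) = -3
Clamped end conditions give two more equations: 2h_0·m_0 + h_0·m_1 = 6(Δ_0 - s'(-2)) = 12 and h_3·m_3 + 2h_3·m_4 = 6(s'(4) - Δ_3) = -33.
Solving the tridiagonal system: m_0 = 931/120, m_1 = -571/60, m_2 = 211/12, m_3 = -49/60, m_4 = -941/120.

-9.5167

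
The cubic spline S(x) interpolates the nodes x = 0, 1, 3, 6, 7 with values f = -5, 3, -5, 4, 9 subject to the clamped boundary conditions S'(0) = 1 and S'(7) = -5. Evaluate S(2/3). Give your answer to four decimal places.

Put M_i = S'' at the i-th knot. Here h = (1, 2, 3, 1) and Δ = (8, -4, 3, 5), so the interior equations h_(i-1)·M_(i-1) + 2(h_(i-1)+h_i)·M_i + h_i·M_(i+1) = 6(Δ_i − Δ_(i-1)) read
  1·M_0 + 6·M_1 + 2·M_2 = 6(Δ_1 - Δ_0) = -72
  2·M_1 + 10·M_2 + 3·M_3 = 6(Δ_2 - Δ_1) = 42
  3·M_2 + 8·M_3 + 1·M_4 = 6(Δ_3 - Δ_2) = 12
Clamped end conditions give two more equations: 2h_0·M_0 + h_0·M_1 = 6(Δ_0 - S'(0)) = 42 and h_3·M_3 + 2h_3·M_4 = 6(S'(7) - Δ_3) = -60.
Hence M_0 = 1139/37, M_1 = -724/37, M_2 = 541/74, M_3 = 99/37, M_4 = -2319/74.
On [0, 1], S(x) = -5 + 1·x + 1139/74·x² - 621/74·x³.
With x = 2/3: S(2/3) = 7/333.

0.0210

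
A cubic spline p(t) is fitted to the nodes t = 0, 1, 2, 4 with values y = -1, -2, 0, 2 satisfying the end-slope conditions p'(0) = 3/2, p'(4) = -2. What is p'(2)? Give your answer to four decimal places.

Let M_i = p''(x_i). Step sizes h_i = 1, 1, 2; slopes of the chords Δ_i = (y_(i+1) - y_i)/h_i = -1, 2, 1.
  1·M_0 + 4·M_1 + 1·M_2 = 6(Δ_1 - Δ_0) = 18
  1·M_1 + 6·M_2 + 2·M_3 = 6(Δ_2 - Δ_1) = -6
Clamped end conditions give two more equations: 2h_0·M_0 + h_0·M_1 = 6(Δ_0 - p'(0)) = -15 and h_2·M_2 + 2h_2·M_3 = 6(p'(4) - Δ_2) = -18.
Forward elimination and back-substitution give M_0 = -124/11, M_1 = 83/11, M_2 = -10/11, M_3 = -89/22.
On [2, 4], p'(t) = b_2 + 2c_2·(t - 2) + 3d_2·(t - 2)² with b_2 = Δ_2 - h_2(2M_2 + M_3)/6 = 65/22, c_2 = M_2/2 = -5/11, d_2 = (M_3 - M_2)/(6h_2) = -23/88. So p'(2) = 65/22.

2.9545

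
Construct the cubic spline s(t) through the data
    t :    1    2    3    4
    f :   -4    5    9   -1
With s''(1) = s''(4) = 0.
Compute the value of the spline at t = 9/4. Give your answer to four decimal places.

Let M_i = s''(x_i). Step sizes h_i = 1, 1, 1; slopes of the chords Δ_i = (y_(i+1) - y_i)/h_i = 9, 4, -10.
  1·M_0 + 4·M_1 + 1·M_2 = 6(Δ_1 - Δ_0) = -30
  1·M_1 + 4·M_2 + 1·M_3 = 6(Δ_2 - Δ_1) = -84
Natural end conditions: M_0 = M_3 = 0.
Solving: M_0 = 0, M_1 = -12/5, M_2 = -102/5, M_3 = 0.
On [2, 3], s(t) = 5 + 41/5·(t - 2) - 6/5·(t - 2)² - 3·(t - 2)³.
With (t - 2) = 1/4: s(9/4) = 2217/320.

6.9281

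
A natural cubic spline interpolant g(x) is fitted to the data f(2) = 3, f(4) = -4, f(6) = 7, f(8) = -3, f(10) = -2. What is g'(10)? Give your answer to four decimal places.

With σ_i denoting the second derivative at x_i, h_i = 2, 2, 2, 2, and Δ_i = (y_(i+1) − y_i)/h_i = -7/2, 11/2, -5, 1/2:
  2·σ_0 + 8·σ_1 + 2·σ_2 = 6(Δ_1 - Δ_0) = 54
  2·σ_1 + 8·σ_2 + 2·σ_3 = 6(Δ_2 - Δ_1) = -63
  2·σ_2 + 8·σ_3 + 2·σ_4 = 6(Δ_3 - Δ_2) = 33
Natural end conditions: σ_0 = σ_4 = 0.
Forward elimination and back-substitution give σ_0 = 0, σ_1 = 1095/112, σ_2 = -339/28, σ_3 = 801/112, σ_4 = 0.
On [8, 10], g'(x) = b_3 + 2c_3·(x - 8) + 3d_3·(x - 8)² with b_3 = Δ_3 - h_3(2σ_3 + σ_4)/6 = -239/56, c_3 = σ_3/2 = 801/224, d_3 = (σ_4 - σ_3)/(6h_3) = -267/448. So g'(10) = 323/112.

2.8839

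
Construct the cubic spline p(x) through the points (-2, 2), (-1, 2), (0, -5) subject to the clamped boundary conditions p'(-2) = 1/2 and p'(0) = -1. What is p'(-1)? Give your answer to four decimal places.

-5.1250

Put M_i = p'' at the i-th knot. Here h = (1, 1) and Δ = (0, -7), so the interior equations h_(i-1)·M_(i-1) + 2(h_(i-1)+h_i)·M_i + h_i·M_(i+1) = 6(Δ_i − Δ_(i-1)) read
  1·M_0 + 4·M_1 + 1·M_2 = 6(Δ_1 - Δ_0) = -42
Clamped end conditions give two more equations: 2h_0·M_0 + h_0·M_1 = 6(Δ_0 - p'(-2)) = -3 and h_1·M_1 + 2h_1·M_2 = 6(p'(0) - Δ_1) = 36.
Forward elimination and back-substitution give M_0 = 33/4, M_1 = -39/2, M_2 = 111/4.
On [-1, 0], p'(x) = b_1 + 2c_1·(x + 1) + 3d_1·(x + 1)² with b_1 = Δ_1 - h_1(2M_1 + M_2)/6 = -41/8, c_1 = M_1/2 = -39/4, d_1 = (M_2 - M_1)/(6h_1) = 63/8. So p'(-1) = -41/8.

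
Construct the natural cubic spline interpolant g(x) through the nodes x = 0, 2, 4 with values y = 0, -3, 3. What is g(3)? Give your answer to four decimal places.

Write M_i for g''(x_i). With h_i = 2, 2 and divided differences Δ_i = -3/2, 3, the continuity of g' gives the tridiagonal system
  2·M_0 + 8·M_1 + 2·M_2 = 6(Δ_1 - Δ_0) = 27
Natural end conditions: M_0 = M_2 = 0.
Solving: M_0 = 0, M_1 = 27/8, M_2 = 0.
On [2, 4], g(x) = -3 + 3/4·(x - 2) + 27/16·(x - 2)² - 9/32·(x - 2)³.
With (x - 2) = 1: g(3) = -27/32.

-0.8438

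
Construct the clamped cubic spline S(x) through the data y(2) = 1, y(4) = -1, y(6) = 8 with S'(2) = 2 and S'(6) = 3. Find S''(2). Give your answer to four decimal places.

Put σ_i = S'' at the i-th knot. Here h = (2, 2) and Δ = (-1, 9/2), so the interior equations h_(i-1)·σ_(i-1) + 2(h_(i-1)+h_i)·σ_i + h_i·σ_(i+1) = 6(Δ_i − Δ_(i-1)) read
  2·σ_0 + 8·σ_1 + 2·σ_2 = 6(Δ_1 - Δ_0) = 33
Clamped end conditions give two more equations: 2h_0·σ_0 + h_0·σ_1 = 6(Δ_0 - S'(2)) = -18 and h_1·σ_1 + 2h_1·σ_2 = 6(S'(6) - Δ_1) = -9.
Solving: σ_0 = -67/8, σ_1 = 31/4, σ_2 = -49/8.

-8.3750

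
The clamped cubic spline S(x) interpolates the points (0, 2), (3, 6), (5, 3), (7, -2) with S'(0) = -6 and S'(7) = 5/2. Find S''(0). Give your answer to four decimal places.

9.4144

With M_i denoting the second derivative at x_i, h_i = 3, 2, 2, and Δ_i = (y_(i+1) − y_i)/h_i = 4/3, -3/2, -5/2:
  3·M_0 + 10·M_1 + 2·M_2 = 6(Δ_1 - Δ_0) = -17
  2·M_1 + 8·M_2 + 2·M_3 = 6(Δ_2 - Δ_1) = -6
Clamped end conditions give two more equations: 2h_0·M_0 + h_0·M_1 = 6(Δ_0 - S'(0)) = 44 and h_2·M_2 + 2h_2·M_3 = 6(S'(7) - Δ_2) = 30.
Hence M_0 = 1045/111, M_1 = -154/37, M_2 = -67/37, M_3 = 311/37.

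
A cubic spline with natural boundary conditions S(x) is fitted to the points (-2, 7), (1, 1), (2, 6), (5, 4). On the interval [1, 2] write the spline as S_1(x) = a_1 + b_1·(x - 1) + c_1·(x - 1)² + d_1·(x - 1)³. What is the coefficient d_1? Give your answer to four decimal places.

-1.8095

Write m_i for S''(x_i). With h_i = 3, 1, 3 and divided differences Δ_i = -2, 5, -2/3, the continuity of S' gives the tridiagonal system
  3·m_0 + 8·m_1 + 1·m_2 = 6(Δ_1 - Δ_0) = 42
  1·m_1 + 8·m_2 + 3·m_3 = 6(Δ_2 - Δ_1) = -34
Natural end conditions: m_0 = m_3 = 0.
Solving: m_0 = 0, m_1 = 370/63, m_2 = -314/63, m_3 = 0.
On [1, 2], with S_1(x) = a_1 + b_1·(x - 1) + c_1·(x - 1)² + d_1·(x - 1)³: c_1 = m_1/2 = 185/63, d_1 = (m_2 - m_1)/(6h_1) = -38/21, b_1 = Δ_1 - h_1(2m_1 + m_2)/6 = 244/63.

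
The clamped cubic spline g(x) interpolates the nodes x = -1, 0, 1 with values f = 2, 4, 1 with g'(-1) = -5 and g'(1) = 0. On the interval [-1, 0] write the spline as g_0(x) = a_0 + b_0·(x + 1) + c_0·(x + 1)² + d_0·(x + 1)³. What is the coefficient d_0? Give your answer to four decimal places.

-8.5000

Put m_i = g'' at the i-th knot. Here h = (1, 1) and Δ = (2, -3), so the interior equations h_(i-1)·m_(i-1) + 2(h_(i-1)+h_i)·m_i + h_i·m_(i+1) = 6(Δ_i − Δ_(i-1)) read
  1·m_0 + 4·m_1 + 1·m_2 = 6(Δ_1 - Δ_0) = -30
Clamped end conditions give two more equations: 2h_0·m_0 + h_0·m_1 = 6(Δ_0 - g'(-1)) = 42 and h_1·m_1 + 2h_1·m_2 = 6(g'(1) - Δ_1) = 18.
Solving: m_0 = 31, m_1 = -20, m_2 = 19.
On [-1, 0], with g_0(x) = a_0 + b_0·(x + 1) + c_0·(x + 1)² + d_0·(x + 1)³: c_0 = m_0/2 = 31/2, d_0 = (m_1 - m_0)/(6h_0) = -17/2, b_0 = Δ_0 - h_0(2m_0 + m_1)/6 = -5.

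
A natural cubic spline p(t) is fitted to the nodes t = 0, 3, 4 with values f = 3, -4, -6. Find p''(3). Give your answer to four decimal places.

With m_i denoting the second derivative at x_i, h_i = 3, 1, and Δ_i = (y_(i+1) − y_i)/h_i = -7/3, -2:
  3·m_0 + 8·m_1 + 1·m_2 = 6(Δ_1 - Δ_0) = 2
Natural end conditions: m_0 = m_2 = 0.
Forward elimination and back-substitution give m_0 = 0, m_1 = 1/4, m_2 = 0.

0.2500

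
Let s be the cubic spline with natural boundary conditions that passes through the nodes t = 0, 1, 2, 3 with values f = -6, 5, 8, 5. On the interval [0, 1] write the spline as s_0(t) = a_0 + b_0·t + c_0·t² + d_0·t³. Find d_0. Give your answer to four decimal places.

With M_i denoting the second derivative at x_i, h_i = 1, 1, 1, and Δ_i = (y_(i+1) − y_i)/h_i = 11, 3, -3:
  1·M_0 + 4·M_1 + 1·M_2 = 6(Δ_1 - Δ_0) = -48
  1·M_1 + 4·M_2 + 1·M_3 = 6(Δ_2 - Δ_1) = -36
Natural end conditions: M_0 = M_3 = 0.
Solving the tridiagonal system: M_0 = 0, M_1 = -52/5, M_2 = -32/5, M_3 = 0.
On [0, 1], with s_0(t) = a_0 + b_0·t + c_0·t² + d_0·t³: c_0 = M_0/2 = 0, d_0 = (M_1 - M_0)/(6h_0) = -26/15, b_0 = Δ_0 - h_0(2M_0 + M_1)/6 = 191/15.

-1.7333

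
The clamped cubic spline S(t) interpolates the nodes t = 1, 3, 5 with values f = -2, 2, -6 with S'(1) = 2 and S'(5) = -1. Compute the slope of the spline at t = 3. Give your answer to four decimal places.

-1.7500

With m_i denoting the second derivative at x_i, h_i = 2, 2, and Δ_i = (y_(i+1) − y_i)/h_i = 2, -4:
  2·m_0 + 8·m_1 + 2·m_2 = 6(Δ_1 - Δ_0) = -36
Clamped end conditions give two more equations: 2h_0·m_0 + h_0·m_1 = 6(Δ_0 - S'(1)) = 0 and h_1·m_1 + 2h_1·m_2 = 6(S'(5) - Δ_1) = 18.
Solving: m_0 = 15/4, m_1 = -15/2, m_2 = 33/4.
On [3, 5], S'(t) = b_1 + 2c_1·(t - 3) + 3d_1·(t - 3)² with b_1 = Δ_1 - h_1(2m_1 + m_2)/6 = -7/4, c_1 = m_1/2 = -15/4, d_1 = (m_2 - m_1)/(6h_1) = 21/16. So S'(3) = -7/4.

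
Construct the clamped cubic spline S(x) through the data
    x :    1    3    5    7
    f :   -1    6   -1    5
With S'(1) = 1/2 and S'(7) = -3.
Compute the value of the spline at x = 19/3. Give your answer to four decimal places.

4.3975

Put M_i = S'' at the i-th knot. Here h = (2, 2, 2) and Δ = (7/2, -7/2, 3), so the interior equations h_(i-1)·M_(i-1) + 2(h_(i-1)+h_i)·M_i + h_i·M_(i+1) = 6(Δ_i − Δ_(i-1)) read
  2·M_0 + 8·M_1 + 2·M_2 = 6(Δ_1 - Δ_0) = -42
  2·M_1 + 8·M_2 + 2·M_3 = 6(Δ_2 - Δ_1) = 39
Clamped end conditions give two more equations: 2h_0·M_0 + h_0·M_1 = 6(Δ_0 - S'(1)) = 18 and h_2·M_2 + 2h_2·M_3 = 6(S'(7) - Δ_2) = -36.
Solving: M_0 = 146/15, M_1 = -157/15, M_2 = 167/15, M_3 = -437/30.
On [5, 7], S(x) = -1 + 13/30·(x - 5) + 167/30·(x - 5)² - 257/120·(x - 5)³.
With (x - 5) = 4/3: S(19/3) = 1781/405.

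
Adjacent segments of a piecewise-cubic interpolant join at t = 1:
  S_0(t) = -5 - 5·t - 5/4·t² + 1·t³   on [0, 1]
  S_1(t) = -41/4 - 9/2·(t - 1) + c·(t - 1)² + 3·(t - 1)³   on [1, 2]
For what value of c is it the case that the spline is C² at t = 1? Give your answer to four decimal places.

S_0''(t) = -5/2 + 6·t, so S_0''(1) = 7/2. On the right, S_1''(1) = 2c, so c = 7/4.

1.7500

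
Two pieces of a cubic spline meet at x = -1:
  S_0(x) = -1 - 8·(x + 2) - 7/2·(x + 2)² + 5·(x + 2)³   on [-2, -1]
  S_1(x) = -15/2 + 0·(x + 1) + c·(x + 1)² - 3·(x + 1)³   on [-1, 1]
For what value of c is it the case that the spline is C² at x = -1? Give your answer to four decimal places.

S_0''(x) = -7 + 30·(x + 2), so S_0''(-1) = 23. On the right, S_1''(-1) = 2c, so c = 23/2.

11.5000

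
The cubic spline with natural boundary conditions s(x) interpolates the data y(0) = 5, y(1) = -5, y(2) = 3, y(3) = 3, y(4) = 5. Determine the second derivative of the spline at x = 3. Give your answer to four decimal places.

With σ_i denoting the second derivative at x_i, h_i = 1, 1, 1, 1, and Δ_i = (y_(i+1) − y_i)/h_i = -10, 8, 0, 2:
  1·σ_0 + 4·σ_1 + 1·σ_2 = 6(Δ_1 - Δ_0) = 108
  1·σ_1 + 4·σ_2 + 1·σ_3 = 6(Δ_2 - Δ_1) = -48
  1·σ_2 + 4·σ_3 + 1·σ_4 = 6(Δ_3 - Δ_2) = 12
Natural end conditions: σ_0 = σ_4 = 0.
Hence σ_0 = 0, σ_1 = 228/7, σ_2 = -156/7, σ_3 = 60/7, σ_4 = 0.

8.5714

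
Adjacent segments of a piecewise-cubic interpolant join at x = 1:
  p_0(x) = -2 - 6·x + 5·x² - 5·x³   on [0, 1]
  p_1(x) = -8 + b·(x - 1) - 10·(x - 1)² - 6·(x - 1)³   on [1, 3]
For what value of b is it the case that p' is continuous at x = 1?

p_0'(x) = -6 + 10·x - 15·x², so p_0'(1) = -11. On the right, p_1'(1) = b, so b = -11.

-11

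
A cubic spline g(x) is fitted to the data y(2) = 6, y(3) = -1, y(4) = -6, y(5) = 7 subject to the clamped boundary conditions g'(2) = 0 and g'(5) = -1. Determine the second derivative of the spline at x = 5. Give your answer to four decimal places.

-63.8667

Write M_i for g''(x_i). With h_i = 1, 1, 1 and divided differences Δ_i = -7, -5, 13, the continuity of g' gives the tridiagonal system
  1·M_0 + 4·M_1 + 1·M_2 = 6(Δ_1 - Δ_0) = 12
  1·M_1 + 4·M_2 + 1·M_3 = 6(Δ_2 - Δ_1) = 108
Clamped end conditions give two more equations: 2h_0·M_0 + h_0·M_1 = 6(Δ_0 - g'(2)) = -42 and h_2·M_2 + 2h_2·M_3 = 6(g'(5) - Δ_2) = -84.
Forward elimination and back-substitution give M_0 = -292/15, M_1 = -46/15, M_2 = 656/15, M_3 = -958/15.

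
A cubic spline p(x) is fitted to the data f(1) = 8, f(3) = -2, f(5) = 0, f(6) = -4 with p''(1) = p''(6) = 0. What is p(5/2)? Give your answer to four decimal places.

-0.8722

Write σ_i for p''(x_i). With h_i = 2, 2, 1 and divided differences Δ_i = -5, 1, -4, the continuity of p' gives the tridiagonal system
  2·σ_0 + 8·σ_1 + 2·σ_2 = 6(Δ_1 - Δ_0) = 36
  2·σ_1 + 6·σ_2 + 1·σ_3 = 6(Δ_2 - Δ_1) = -30
Natural end conditions: σ_0 = σ_3 = 0.
Solving: σ_0 = 0, σ_1 = 69/11, σ_2 = -78/11, σ_3 = 0.
On [1, 3], p(x) = 8 - 78/11·(x - 1) + 0·(x - 1)² + 23/44·(x - 1)³.
With (x - 1) = 3/2: p(5/2) = -307/352.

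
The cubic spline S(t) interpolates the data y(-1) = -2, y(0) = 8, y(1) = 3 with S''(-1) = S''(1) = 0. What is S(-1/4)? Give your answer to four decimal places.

With M_i denoting the second derivative at x_i, h_i = 1, 1, and Δ_i = (y_(i+1) − y_i)/h_i = 10, -5:
  1·M_0 + 4·M_1 + 1·M_2 = 6(Δ_1 - Δ_0) = -90
Natural end conditions: M_0 = M_2 = 0.
Hence M_0 = 0, M_1 = -45/2, M_2 = 0.
On [-1, 0], S(t) = -2 + 55/4·(t + 1) + 0·(t + 1)² - 15/4·(t + 1)³.
With (t + 1) = 3/4: S(-1/4) = 1723/256.

6.7305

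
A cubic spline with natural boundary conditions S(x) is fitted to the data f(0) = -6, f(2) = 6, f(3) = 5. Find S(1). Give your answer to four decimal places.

Put m_i = S'' at the i-th knot. Here h = (2, 1) and Δ = (6, -1), so the interior equations h_(i-1)·m_(i-1) + 2(h_(i-1)+h_i)·m_i + h_i·m_(i+1) = 6(Δ_i − Δ_(i-1)) read
  2·m_0 + 6·m_1 + 1·m_2 = 6(Δ_1 - Δ_0) = -42
Natural end conditions: m_0 = m_2 = 0.
Solving the tridiagonal system: m_0 = 0, m_1 = -7, m_2 = 0.
On [0, 2], S(x) = -6 + 25/3·x + 0·x² - 7/12·x³.
With x = 1: S(1) = 7/4.

1.7500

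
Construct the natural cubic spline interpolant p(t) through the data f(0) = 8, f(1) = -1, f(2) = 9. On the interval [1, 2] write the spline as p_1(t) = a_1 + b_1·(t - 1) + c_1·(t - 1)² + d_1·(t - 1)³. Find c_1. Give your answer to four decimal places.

Put m_i = p'' at the i-th knot. Here h = (1, 1) and Δ = (-9, 10), so the interior equations h_(i-1)·m_(i-1) + 2(h_(i-1)+h_i)·m_i + h_i·m_(i+1) = 6(Δ_i − Δ_(i-1)) read
  1·m_0 + 4·m_1 + 1·m_2 = 6(Δ_1 - Δ_0) = 114
Natural end conditions: m_0 = m_2 = 0.
Hence m_0 = 0, m_1 = 57/2, m_2 = 0.
On [1, 2], with p_1(t) = a_1 + b_1·(t - 1) + c_1·(t - 1)² + d_1·(t - 1)³: c_1 = m_1/2 = 57/4, d_1 = (m_2 - m_1)/(6h_1) = -19/4, b_1 = Δ_1 - h_1(2m_1 + m_2)/6 = 1/2.

14.2500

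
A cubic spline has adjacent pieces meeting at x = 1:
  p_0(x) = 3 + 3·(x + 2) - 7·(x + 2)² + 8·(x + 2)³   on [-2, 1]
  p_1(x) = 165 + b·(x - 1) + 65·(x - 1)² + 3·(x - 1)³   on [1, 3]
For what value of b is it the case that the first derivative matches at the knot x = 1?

p_0'(x) = 3 - 14·(x + 2) + 24·(x + 2)², so p_0'(1) = 177. On the right, p_1'(1) = b, so b = 177.

177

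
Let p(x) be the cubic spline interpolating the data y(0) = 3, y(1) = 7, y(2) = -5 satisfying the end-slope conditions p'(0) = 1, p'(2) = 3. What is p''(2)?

70

Let M_i = p''(x_i). Step sizes h_i = 1, 1; slopes of the chords Δ_i = (y_(i+1) - y_i)/h_i = 4, -12.
  1·M_0 + 4·M_1 + 1·M_2 = 6(Δ_1 - Δ_0) = -96
Clamped end conditions give two more equations: 2h_0·M_0 + h_0·M_1 = 6(Δ_0 - p'(0)) = 18 and h_1·M_1 + 2h_1·M_2 = 6(p'(2) - Δ_1) = 90.
Hence M_0 = 34, M_1 = -50, M_2 = 70.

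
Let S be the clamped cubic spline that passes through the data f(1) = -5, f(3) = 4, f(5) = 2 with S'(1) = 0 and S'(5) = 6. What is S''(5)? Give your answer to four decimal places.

16.1250

Let m_i = S''(x_i). Step sizes h_i = 2, 2; slopes of the chords Δ_i = (y_(i+1) - y_i)/h_i = 9/2, -1.
  2·m_0 + 8·m_1 + 2·m_2 = 6(Δ_1 - Δ_0) = -33
Clamped end conditions give two more equations: 2h_0·m_0 + h_0·m_1 = 6(Δ_0 - S'(1)) = 27 and h_1·m_1 + 2h_1·m_2 = 6(S'(5) - Δ_1) = 42.
Hence m_0 = 99/8, m_1 = -45/4, m_2 = 129/8.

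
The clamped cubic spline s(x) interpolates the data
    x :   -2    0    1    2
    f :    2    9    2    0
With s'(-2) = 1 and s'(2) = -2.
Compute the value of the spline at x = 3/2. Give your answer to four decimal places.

0.5824

Put m_i = s'' at the i-th knot. Here h = (2, 1, 1) and Δ = (7/2, -7, -2), so the interior equations h_(i-1)·m_(i-1) + 2(h_(i-1)+h_i)·m_i + h_i·m_(i+1) = 6(Δ_i − Δ_(i-1)) read
  2·m_0 + 6·m_1 + 1·m_2 = 6(Δ_1 - Δ_0) = -63
  1·m_1 + 4·m_2 + 1·m_3 = 6(Δ_2 - Δ_1) = 30
Clamped end conditions give two more equations: 2h_0·m_0 + h_0·m_1 = 6(Δ_0 - s'(-2)) = 15 and h_2·m_2 + 2h_2·m_3 = 6(s'(2) - Δ_2) = 0.
Forward elimination and back-substitution give m_0 = 267/22, m_1 = -369/22, m_2 = 147/11, m_3 = -147/22.
On [1, 2], s(x) = 2 - 235/44·(x - 1) + 147/22·(x - 1)² - 147/44·(x - 1)³.
With (x - 1) = 1/2: s(3/2) = 205/352.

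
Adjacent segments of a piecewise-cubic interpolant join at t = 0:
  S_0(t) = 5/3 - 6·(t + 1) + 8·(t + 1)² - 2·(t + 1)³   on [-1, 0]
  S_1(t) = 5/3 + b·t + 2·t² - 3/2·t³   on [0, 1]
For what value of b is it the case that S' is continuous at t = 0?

4

S_0'(t) = -6 + 16·(t + 1) - 6·(t + 1)², so S_0'(0) = 4. On the right, S_1'(0) = b, so b = 4.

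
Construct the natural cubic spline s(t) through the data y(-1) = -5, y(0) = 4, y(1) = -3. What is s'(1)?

-11

Let M_i = s''(x_i). Step sizes h_i = 1, 1; slopes of the chords Δ_i = (y_(i+1) - y_i)/h_i = 9, -7.
  1·M_0 + 4·M_1 + 1·M_2 = 6(Δ_1 - Δ_0) = -96
Natural end conditions: M_0 = M_2 = 0.
Solving the tridiagonal system: M_0 = 0, M_1 = -24, M_2 = 0.
On [0, 1], s'(t) = b_1 + 2c_1·t + 3d_1·t² with b_1 = Δ_1 - h_1(2M_1 + M_2)/6 = 1, c_1 = M_1/2 = -12, d_1 = (M_2 - M_1)/(6h_1) = 4. So s'(1) = -11.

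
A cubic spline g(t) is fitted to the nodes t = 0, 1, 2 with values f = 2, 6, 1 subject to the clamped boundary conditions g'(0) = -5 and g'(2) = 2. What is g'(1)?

With m_i denoting the second derivative at x_i, h_i = 1, 1, and Δ_i = (y_(i+1) − y_i)/h_i = 4, -5:
  1·m_0 + 4·m_1 + 1·m_2 = 6(Δ_1 - Δ_0) = -54
Clamped end conditions give two more equations: 2h_0·m_0 + h_0·m_1 = 6(Δ_0 - g'(0)) = 54 and h_1·m_1 + 2h_1·m_2 = 6(g'(2) - Δ_1) = 42.
Solving: m_0 = 44, m_1 = -34, m_2 = 38.
On [1, 2], g'(t) = b_1 + 2c_1·(t - 1) + 3d_1·(t - 1)² with b_1 = Δ_1 - h_1(2m_1 + m_2)/6 = 0, c_1 = m_1/2 = -17, d_1 = (m_2 - m_1)/(6h_1) = 12. So g'(1) = 0.

0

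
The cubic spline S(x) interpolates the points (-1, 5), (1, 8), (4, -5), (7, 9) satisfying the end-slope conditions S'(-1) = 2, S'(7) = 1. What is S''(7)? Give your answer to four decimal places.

Write σ_i for S''(x_i). With h_i = 2, 3, 3 and divided differences Δ_i = 3/2, -13/3, 14/3, the continuity of S' gives the tridiagonal system
  2·σ_0 + 10·σ_1 + 3·σ_2 = 6(Δ_1 - Δ_0) = -35
  3·σ_1 + 12·σ_2 + 3·σ_3 = 6(Δ_2 - Δ_1) = 54
Clamped end conditions give two more equations: 2h_0·σ_0 + h_0·σ_1 = 6(Δ_0 - S'(-1)) = -3 and h_2·σ_2 + 2h_2·σ_3 = 6(S'(7) - Δ_2) = -22.
Solving: σ_0 = 93/38, σ_1 = -243/38, σ_2 = 457/57, σ_3 = -875/114.

-7.6754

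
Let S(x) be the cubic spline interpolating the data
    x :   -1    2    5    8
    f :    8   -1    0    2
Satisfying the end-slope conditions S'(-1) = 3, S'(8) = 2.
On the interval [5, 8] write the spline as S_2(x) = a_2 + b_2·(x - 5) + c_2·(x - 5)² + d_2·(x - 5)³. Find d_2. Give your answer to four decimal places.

Put σ_i = S'' at the i-th knot. Here h = (3, 3, 3) and Δ = (-3, 1/3, 2/3), so the interior equations h_(i-1)·σ_(i-1) + 2(h_(i-1)+h_i)·σ_i + h_i·σ_(i+1) = 6(Δ_i − Δ_(i-1)) read
  3·σ_0 + 12·σ_1 + 3·σ_2 = 6(Δ_1 - Δ_0) = 20
  3·σ_1 + 12·σ_2 + 3·σ_3 = 6(Δ_2 - Δ_1) = 2
Clamped end conditions give two more equations: 2h_0·σ_0 + h_0·σ_1 = 6(Δ_0 - S'(-1)) = -36 and h_2·σ_2 + 2h_2·σ_3 = 6(S'(8) - Δ_2) = 8.
Forward elimination and back-substitution give σ_0 = -8, σ_1 = 4, σ_2 = -4/3, σ_3 = 2.
On [5, 8], with S_2(x) = a_2 + b_2·(x - 5) + c_2·(x - 5)² + d_2·(x - 5)³: c_2 = σ_2/2 = -2/3, d_2 = (σ_3 - σ_2)/(6h_2) = 5/27, b_2 = Δ_2 - h_2(2σ_2 + σ_3)/6 = 1.

0.1852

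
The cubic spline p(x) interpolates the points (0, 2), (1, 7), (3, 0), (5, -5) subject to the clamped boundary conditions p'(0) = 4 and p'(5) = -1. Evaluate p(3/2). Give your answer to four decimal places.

7.1393

Put m_i = p'' at the i-th knot. Here h = (1, 2, 2) and Δ = (5, -7/2, -5/2), so the interior equations h_(i-1)·m_(i-1) + 2(h_(i-1)+h_i)·m_i + h_i·m_(i+1) = 6(Δ_i − Δ_(i-1)) read
  1·m_0 + 6·m_1 + 2·m_2 = 6(Δ_1 - Δ_0) = -51
  2·m_1 + 8·m_2 + 2·m_3 = 6(Δ_2 - Δ_1) = 6
Clamped end conditions give two more equations: 2h_0·m_0 + h_0·m_1 = 6(Δ_0 - p'(0)) = 6 and h_2·m_2 + 2h_2·m_3 = 6(p'(5) - Δ_2) = 9.
Hence m_0 = 196/23, m_1 = -254/23, m_2 = 155/46, m_3 = 13/23.
On [1, 3], p(x) = 7 + 63/23·(x - 1) - 127/23·(x - 1)² + 221/184·(x - 1)³.
With (x - 1) = 1/2: p(3/2) = 10509/1472.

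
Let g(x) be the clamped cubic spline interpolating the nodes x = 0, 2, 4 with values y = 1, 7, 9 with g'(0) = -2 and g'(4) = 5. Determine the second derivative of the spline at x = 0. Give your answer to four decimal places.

10.7500

Let M_i = g''(x_i). Step sizes h_i = 2, 2; slopes of the chords Δ_i = (y_(i+1) - y_i)/h_i = 3, 1.
  2·M_0 + 8·M_1 + 2·M_2 = 6(Δ_1 - Δ_0) = -12
Clamped end conditions give two more equations: 2h_0·M_0 + h_0·M_1 = 6(Δ_0 - g'(0)) = 30 and h_1·M_1 + 2h_1·M_2 = 6(g'(4) - Δ_1) = 24.
Hence M_0 = 43/4, M_1 = -13/2, M_2 = 37/4.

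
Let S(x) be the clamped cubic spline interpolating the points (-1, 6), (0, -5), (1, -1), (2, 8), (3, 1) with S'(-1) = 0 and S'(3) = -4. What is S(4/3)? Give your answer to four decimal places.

Write M_i for S''(x_i). With h_i = 1, 1, 1, 1 and divided differences Δ_i = -11, 4, 9, -7, the continuity of S' gives the tridiagonal system
  1·M_0 + 4·M_1 + 1·M_2 = 6(Δ_1 - Δ_0) = 90
  1·M_1 + 4·M_2 + 1·M_3 = 6(Δ_2 - Δ_1) = 30
  1·M_2 + 4·M_3 + 1·M_4 = 6(Δ_3 - Δ_2) = -96
Clamped end conditions give two more equations: 2h_0·M_0 + h_0·M_1 = 6(Δ_0 - S'(-1)) = -66 and h_3·M_3 + 2h_3·M_4 = 6(S'(3) - Δ_3) = 18.
Solving the tridiagonal system: M_0 = -1387/28, M_1 = 463/14, M_2 = 29/4, M_3 = -449/14, M_4 = 701/28.
On [1, 2], S(x) = -1 + 167/14·(x - 1) + 29/8·(x - 1)² - 367/56·(x - 1)³.
With (x - 1) = 1/3: S(4/3) = 2371/756.

3.1362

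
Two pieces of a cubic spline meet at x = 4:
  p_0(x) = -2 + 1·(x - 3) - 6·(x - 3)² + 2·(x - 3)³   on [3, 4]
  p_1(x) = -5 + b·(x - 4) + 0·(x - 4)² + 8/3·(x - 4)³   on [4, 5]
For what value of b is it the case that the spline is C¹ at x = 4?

-5

p_0'(x) = 1 - 12·(x - 3) + 6·(x - 3)², so p_0'(4) = -5. On the right, p_1'(4) = b, so b = -5.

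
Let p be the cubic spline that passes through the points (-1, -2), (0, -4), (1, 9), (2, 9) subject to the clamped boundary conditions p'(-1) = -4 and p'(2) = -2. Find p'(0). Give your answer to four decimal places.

7.1333

Write M_i for p''(x_i). With h_i = 1, 1, 1 and divided differences Δ_i = -2, 13, 0, the continuity of p' gives the tridiagonal system
  1·M_0 + 4·M_1 + 1·M_2 = 6(Δ_1 - Δ_0) = 90
  1·M_1 + 4·M_2 + 1·M_3 = 6(Δ_2 - Δ_1) = -78
Clamped end conditions give two more equations: 2h_0·M_0 + h_0·M_1 = 6(Δ_0 - p'(-1)) = 12 and h_2·M_2 + 2h_2·M_3 = 6(p'(2) - Δ_2) = -12.
Solving: M_0 = -154/15, M_1 = 488/15, M_2 = -448/15, M_3 = 134/15.
On [0, 1], p'(x) = b_1 + 2c_1·x + 3d_1·x² with b_1 = Δ_1 - h_1(2M_1 + M_2)/6 = 107/15, c_1 = M_1/2 = 244/15, d_1 = (M_2 - M_1)/(6h_1) = -52/5. So p'(0) = 107/15.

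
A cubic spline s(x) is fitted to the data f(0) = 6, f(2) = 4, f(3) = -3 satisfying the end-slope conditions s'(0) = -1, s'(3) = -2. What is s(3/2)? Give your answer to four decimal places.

6.0938

Write M_i for s''(x_i). With h_i = 2, 1 and divided differences Δ_i = -1, -7, the continuity of s' gives the tridiagonal system
  2·M_0 + 6·M_1 + 1·M_2 = 6(Δ_1 - Δ_0) = -36
Clamped end conditions give two more equations: 2h_0·M_0 + h_0·M_1 = 6(Δ_0 - s'(0)) = 0 and h_1·M_1 + 2h_1·M_2 = 6(s'(3) - Δ_1) = 30.
Solving: M_0 = 17/3, M_1 = -34/3, M_2 = 62/3.
On [0, 2], s(x) = 6 - 1·x + 17/6·x² - 17/12·x³.
With x = 3/2: s(3/2) = 195/32.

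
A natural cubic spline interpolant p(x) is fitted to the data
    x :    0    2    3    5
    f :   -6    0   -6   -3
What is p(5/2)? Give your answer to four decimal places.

With M_i denoting the second derivative at x_i, h_i = 2, 1, 2, and Δ_i = (y_(i+1) − y_i)/h_i = 3, -6, 3/2:
  2·M_0 + 6·M_1 + 1·M_2 = 6(Δ_1 - Δ_0) = -54
  1·M_1 + 6·M_2 + 2·M_3 = 6(Δ_2 - Δ_1) = 45
Natural end conditions: M_0 = M_3 = 0.
Hence M_0 = 0, M_1 = -369/35, M_2 = 324/35, M_3 = 0.
On [2, 3], p(x) = 0 - 141/35·(x - 2) - 369/70·(x - 2)² + 33/10·(x - 2)³.
With (x - 2) = 1/2: p(5/2) = -327/112.

-2.9196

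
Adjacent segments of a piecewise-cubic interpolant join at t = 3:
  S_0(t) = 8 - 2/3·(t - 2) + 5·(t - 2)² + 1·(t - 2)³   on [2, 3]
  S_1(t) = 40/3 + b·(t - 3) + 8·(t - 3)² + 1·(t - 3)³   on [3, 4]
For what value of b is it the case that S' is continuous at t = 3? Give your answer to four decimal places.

S_0'(t) = -2/3 + 10·(t - 2) + 3·(t - 2)², so S_0'(3) = 37/3. On the right, S_1'(3) = b, so b = 37/3.

12.3333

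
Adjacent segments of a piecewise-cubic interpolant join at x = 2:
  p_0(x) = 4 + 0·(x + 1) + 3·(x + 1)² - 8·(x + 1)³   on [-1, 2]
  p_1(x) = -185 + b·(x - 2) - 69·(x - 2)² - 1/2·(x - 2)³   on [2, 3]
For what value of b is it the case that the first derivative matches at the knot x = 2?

-198

p_0'(x) = 0 + 6·(x + 1) - 24·(x + 1)², so p_0'(2) = -198. On the right, p_1'(2) = b, so b = -198.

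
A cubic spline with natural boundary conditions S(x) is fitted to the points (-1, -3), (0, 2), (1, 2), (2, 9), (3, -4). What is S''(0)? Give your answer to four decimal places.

-13.1786

Write σ_i for S''(x_i). With h_i = 1, 1, 1, 1 and divided differences Δ_i = 5, 0, 7, -13, the continuity of S' gives the tridiagonal system
  1·σ_0 + 4·σ_1 + 1·σ_2 = 6(Δ_1 - Δ_0) = -30
  1·σ_1 + 4·σ_2 + 1·σ_3 = 6(Δ_2 - Δ_1) = 42
  1·σ_2 + 4·σ_3 + 1·σ_4 = 6(Δ_3 - Δ_2) = -120
Natural end conditions: σ_0 = σ_4 = 0.
Solving: σ_0 = 0, σ_1 = -369/28, σ_2 = 159/7, σ_3 = -999/28, σ_4 = 0.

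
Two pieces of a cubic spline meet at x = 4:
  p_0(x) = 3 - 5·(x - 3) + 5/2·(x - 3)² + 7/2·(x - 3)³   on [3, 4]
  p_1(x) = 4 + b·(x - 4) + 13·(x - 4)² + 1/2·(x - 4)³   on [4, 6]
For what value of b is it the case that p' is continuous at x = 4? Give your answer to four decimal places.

p_0'(x) = -5 + 5·(x - 3) + 21/2·(x - 3)², so p_0'(4) = 21/2. On the right, p_1'(4) = b, so b = 21/2.

10.5000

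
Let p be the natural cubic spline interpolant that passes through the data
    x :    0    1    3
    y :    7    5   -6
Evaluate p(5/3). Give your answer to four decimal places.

2.1975

Put σ_i = p'' at the i-th knot. Here h = (1, 2) and Δ = (-2, -11/2), so the interior equations h_(i-1)·σ_(i-1) + 2(h_(i-1)+h_i)·σ_i + h_i·σ_(i+1) = 6(Δ_i − Δ_(i-1)) read
  1·σ_0 + 6·σ_1 + 2·σ_2 = 6(Δ_1 - Δ_0) = -21
Natural end conditions: σ_0 = σ_2 = 0.
Solving the tridiagonal system: σ_0 = 0, σ_1 = -7/2, σ_2 = 0.
On [1, 3], p(x) = 5 - 19/6·(x - 1) - 7/4·(x - 1)² + 7/24·(x - 1)³.
With (x - 1) = 2/3: p(5/3) = 178/81.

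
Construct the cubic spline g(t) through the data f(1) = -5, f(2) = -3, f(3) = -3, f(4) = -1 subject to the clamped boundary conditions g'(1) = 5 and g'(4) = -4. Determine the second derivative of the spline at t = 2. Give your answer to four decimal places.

-3.6000

Let M_i = g''(x_i). Step sizes h_i = 1, 1, 1; slopes of the chords Δ_i = (y_(i+1) - y_i)/h_i = 2, 0, 2.
  1·M_0 + 4·M_1 + 1·M_2 = 6(Δ_1 - Δ_0) = -12
  1·M_1 + 4·M_2 + 1·M_3 = 6(Δ_2 - Δ_1) = 12
Clamped end conditions give two more equations: 2h_0·M_0 + h_0·M_1 = 6(Δ_0 - g'(1)) = -18 and h_2·M_2 + 2h_2·M_3 = 6(g'(4) - Δ_2) = -36.
Forward elimination and back-substitution give M_0 = -36/5, M_1 = -18/5, M_2 = 48/5, M_3 = -114/5.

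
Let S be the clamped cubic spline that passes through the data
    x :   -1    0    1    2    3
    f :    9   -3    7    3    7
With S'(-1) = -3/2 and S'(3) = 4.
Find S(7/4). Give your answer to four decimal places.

With M_i denoting the second derivative at x_i, h_i = 1, 1, 1, 1, and Δ_i = (y_(i+1) − y_i)/h_i = -12, 10, -4, 4:
  1·M_0 + 4·M_1 + 1·M_2 = 6(Δ_1 - Δ_0) = 132
  1·M_1 + 4·M_2 + 1·M_3 = 6(Δ_2 - Δ_1) = -84
  1·M_2 + 4·M_3 + 1·M_4 = 6(Δ_3 - Δ_2) = 48
Clamped end conditions give two more equations: 2h_0·M_0 + h_0·M_1 = 6(Δ_0 - S'(-1)) = -63 and h_3·M_3 + 2h_3·M_4 = 6(S'(3) - Δ_3) = 0.
Solving the tridiagonal system: M_0 = -487/8, M_1 = 235/4, M_2 = -337/8, M_3 = 103/4, M_4 = -103/8.
On [1, 2], S(x) = 7 + 23/4·(x - 1) - 337/16·(x - 1)² + 181/16·(x - 1)³.
With (x - 1) = 3/4: S(7/4) = 4339/1024.

4.2373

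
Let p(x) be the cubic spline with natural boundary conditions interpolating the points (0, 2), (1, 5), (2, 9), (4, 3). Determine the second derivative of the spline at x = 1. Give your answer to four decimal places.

3.3913

Let m_i = p''(x_i). Step sizes h_i = 1, 1, 2; slopes of the chords Δ_i = (y_(i+1) - y_i)/h_i = 3, 4, -3.
  1·m_0 + 4·m_1 + 1·m_2 = 6(Δ_1 - Δ_0) = 6
  1·m_1 + 6·m_2 + 2·m_3 = 6(Δ_2 - Δ_1) = -42
Natural end conditions: m_0 = m_3 = 0.
Forward elimination and back-substitution give m_0 = 0, m_1 = 78/23, m_2 = -174/23, m_3 = 0.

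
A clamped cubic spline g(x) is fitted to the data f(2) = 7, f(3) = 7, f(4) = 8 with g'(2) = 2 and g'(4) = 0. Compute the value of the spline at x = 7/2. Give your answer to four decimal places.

Put M_i = g'' at the i-th knot. Here h = (1, 1) and Δ = (0, 1), so the interior equations h_(i-1)·M_(i-1) + 2(h_(i-1)+h_i)·M_i + h_i·M_(i+1) = 6(Δ_i − Δ_(i-1)) read
  1·M_0 + 4·M_1 + 1·M_2 = 6(Δ_1 - Δ_0) = 6
Clamped end conditions give two more equations: 2h_0·M_0 + h_0·M_1 = 6(Δ_0 - g'(2)) = -12 and h_1·M_1 + 2h_1·M_2 = 6(g'(4) - Δ_1) = -6.
Solving the tridiagonal system: M_0 = -17/2, M_1 = 5, M_2 = -11/2.
On [3, 4], g(x) = 7 + 1/4·(x - 3) + 5/2·(x - 3)² - 7/4·(x - 3)³.
With (x - 3) = 1/2: g(7/2) = 241/32.

7.5313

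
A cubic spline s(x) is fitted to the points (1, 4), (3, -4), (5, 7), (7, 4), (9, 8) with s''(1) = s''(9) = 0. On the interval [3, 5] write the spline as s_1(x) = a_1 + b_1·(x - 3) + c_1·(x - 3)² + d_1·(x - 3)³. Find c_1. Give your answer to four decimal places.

Let M_i = s''(x_i). Step sizes h_i = 2, 2, 2, 2; slopes of the chords Δ_i = (y_(i+1) - y_i)/h_i = -4, 11/2, -3/2, 2.
  2·M_0 + 8·M_1 + 2·M_2 = 6(Δ_1 - Δ_0) = 57
  2·M_1 + 8·M_2 + 2·M_3 = 6(Δ_2 - Δ_1) = -42
  2·M_2 + 8·M_3 + 2·M_4 = 6(Δ_3 - Δ_2) = 21
Natural end conditions: M_0 = M_4 = 0.
Hence M_0 = 0, M_1 = 261/28, M_2 = -123/14, M_3 = 135/28, M_4 = 0.
On [3, 5], with s_1(x) = a_1 + b_1·(x - 3) + c_1·(x - 3)² + d_1·(x - 3)³: c_1 = M_1/2 = 261/56, d_1 = (M_2 - M_1)/(6h_1) = -169/112, b_1 = Δ_1 - h_1(2M_1 + M_2)/6 = 31/14.

4.6607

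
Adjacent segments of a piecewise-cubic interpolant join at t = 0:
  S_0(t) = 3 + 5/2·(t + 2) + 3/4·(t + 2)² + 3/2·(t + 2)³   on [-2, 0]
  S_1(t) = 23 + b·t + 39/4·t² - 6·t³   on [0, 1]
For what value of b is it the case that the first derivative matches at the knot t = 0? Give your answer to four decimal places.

23.5000

S_0'(t) = 5/2 + 3/2·(t + 2) + 9/2·(t + 2)², so S_0'(0) = 47/2. On the right, S_1'(0) = b, so b = 47/2.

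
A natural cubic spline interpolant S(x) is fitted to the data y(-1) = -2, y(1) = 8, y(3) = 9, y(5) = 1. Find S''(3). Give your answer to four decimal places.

Write m_i for S''(x_i). With h_i = 2, 2, 2 and divided differences Δ_i = 5, 1/2, -4, the continuity of S' gives the tridiagonal system
  2·m_0 + 8·m_1 + 2·m_2 = 6(Δ_1 - Δ_0) = -27
  2·m_1 + 8·m_2 + 2·m_3 = 6(Δ_2 - Δ_1) = -27
Natural end conditions: m_0 = m_3 = 0.
Solving: m_0 = 0, m_1 = -27/10, m_2 = -27/10, m_3 = 0.

-2.7000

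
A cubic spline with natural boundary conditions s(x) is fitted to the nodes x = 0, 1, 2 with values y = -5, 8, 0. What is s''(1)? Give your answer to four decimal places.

With m_i denoting the second derivative at x_i, h_i = 1, 1, and Δ_i = (y_(i+1) − y_i)/h_i = 13, -8:
  1·m_0 + 4·m_1 + 1·m_2 = 6(Δ_1 - Δ_0) = -126
Natural end conditions: m_0 = m_2 = 0.
Solving: m_0 = 0, m_1 = -63/2, m_2 = 0.

-31.5000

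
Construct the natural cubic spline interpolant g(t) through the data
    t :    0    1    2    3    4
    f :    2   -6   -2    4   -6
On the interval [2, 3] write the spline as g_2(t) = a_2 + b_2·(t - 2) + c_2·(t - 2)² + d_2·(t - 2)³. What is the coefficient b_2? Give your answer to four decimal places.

8.5000

Put m_i = g'' at the i-th knot. Here h = (1, 1, 1, 1) and Δ = (-8, 4, 6, -10), so the interior equations h_(i-1)·m_(i-1) + 2(h_(i-1)+h_i)·m_i + h_i·m_(i+1) = 6(Δ_i − Δ_(i-1)) read
  1·m_0 + 4·m_1 + 1·m_2 = 6(Δ_1 - Δ_0) = 72
  1·m_1 + 4·m_2 + 1·m_3 = 6(Δ_2 - Δ_1) = 12
  1·m_2 + 4·m_3 + 1·m_4 = 6(Δ_3 - Δ_2) = -96
Natural end conditions: m_0 = m_4 = 0.
Solving the tridiagonal system: m_0 = 0, m_1 = 117/7, m_2 = 36/7, m_3 = -177/7, m_4 = 0.
On [2, 3], with g_2(t) = a_2 + b_2·(t - 2) + c_2·(t - 2)² + d_2·(t - 2)³: c_2 = m_2/2 = 18/7, d_2 = (m_3 - m_2)/(6h_2) = -71/14, b_2 = Δ_2 - h_2(2m_2 + m_3)/6 = 17/2.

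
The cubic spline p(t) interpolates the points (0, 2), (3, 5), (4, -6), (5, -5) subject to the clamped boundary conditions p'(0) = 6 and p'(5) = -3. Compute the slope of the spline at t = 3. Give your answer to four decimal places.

Put m_i = p'' at the i-th knot. Here h = (3, 1, 1) and Δ = (1, -11, 1), so the interior equations h_(i-1)·m_(i-1) + 2(h_(i-1)+h_i)·m_i + h_i·m_(i+1) = 6(Δ_i − Δ_(i-1)) read
  3·m_0 + 8·m_1 + 1·m_2 = 6(Δ_1 - Δ_0) = -72
  1·m_1 + 4·m_2 + 1·m_3 = 6(Δ_2 - Δ_1) = 72
Clamped end conditions give two more equations: 2h_0·m_0 + h_0·m_1 = 6(Δ_0 - p'(0)) = -30 and h_2·m_2 + 2h_2·m_3 = 6(p'(5) - Δ_2) = -24.
Hence m_0 = 44/29, m_1 = -378/29, m_2 = 804/29, m_3 = -750/29.
On [3, 4], p'(t) = b_1 + 2c_1·(t - 3) + 3d_1·(t - 3)² with b_1 = Δ_1 - h_1(2m_1 + m_2)/6 = -327/29, c_1 = m_1/2 = -189/29, d_1 = (m_2 - m_1)/(6h_1) = 197/29. So p'(3) = -327/29.

-11.2759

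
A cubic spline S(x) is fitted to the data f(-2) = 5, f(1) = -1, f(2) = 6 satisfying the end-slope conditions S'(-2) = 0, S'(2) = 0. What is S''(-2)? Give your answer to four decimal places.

With M_i denoting the second derivative at x_i, h_i = 3, 1, and Δ_i = (y_(i+1) − y_i)/h_i = -2, 7:
  3·M_0 + 8·M_1 + 1·M_2 = 6(Δ_1 - Δ_0) = 54
Clamped end conditions give two more equations: 2h_0·M_0 + h_0·M_1 = 6(Δ_0 - S'(-2)) = -12 and h_1·M_1 + 2h_1·M_2 = 6(S'(2) - Δ_1) = -42.
Solving: M_0 = -35/4, M_1 = 27/2, M_2 = -111/4.

-8.7500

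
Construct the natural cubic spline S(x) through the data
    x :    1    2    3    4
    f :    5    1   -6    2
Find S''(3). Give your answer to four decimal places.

With m_i denoting the second derivative at x_i, h_i = 1, 1, 1, and Δ_i = (y_(i+1) − y_i)/h_i = -4, -7, 8:
  1·m_0 + 4·m_1 + 1·m_2 = 6(Δ_1 - Δ_0) = -18
  1·m_1 + 4·m_2 + 1·m_3 = 6(Δ_2 - Δ_1) = 90
Natural end conditions: m_0 = m_3 = 0.
Solving: m_0 = 0, m_1 = -54/5, m_2 = 126/5, m_3 = 0.

25.2000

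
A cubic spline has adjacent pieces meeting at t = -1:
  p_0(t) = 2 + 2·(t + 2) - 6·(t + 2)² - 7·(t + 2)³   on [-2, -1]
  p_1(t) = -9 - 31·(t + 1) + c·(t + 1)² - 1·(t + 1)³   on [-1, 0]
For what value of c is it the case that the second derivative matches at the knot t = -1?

-27

p_0''(t) = -12 - 42·(t + 2), so p_0''(-1) = -54. On the right, p_1''(-1) = 2c, so c = -27.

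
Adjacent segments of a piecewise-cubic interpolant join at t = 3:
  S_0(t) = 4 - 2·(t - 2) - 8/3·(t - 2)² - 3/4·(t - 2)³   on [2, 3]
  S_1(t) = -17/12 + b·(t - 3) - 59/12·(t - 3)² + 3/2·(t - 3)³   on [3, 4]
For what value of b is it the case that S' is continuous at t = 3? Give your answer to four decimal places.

-9.5833

S_0'(t) = -2 - 16/3·(t - 2) - 9/4·(t - 2)², so S_0'(3) = -115/12. On the right, S_1'(3) = b, so b = -115/12.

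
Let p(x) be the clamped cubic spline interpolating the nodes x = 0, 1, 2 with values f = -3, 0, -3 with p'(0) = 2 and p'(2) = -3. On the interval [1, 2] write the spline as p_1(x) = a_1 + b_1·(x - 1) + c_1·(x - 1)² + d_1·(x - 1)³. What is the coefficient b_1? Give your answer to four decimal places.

0.2500

With σ_i denoting the second derivative at x_i, h_i = 1, 1, and Δ_i = (y_(i+1) − y_i)/h_i = 3, -3:
  1·σ_0 + 4·σ_1 + 1·σ_2 = 6(Δ_1 - Δ_0) = -36
Clamped end conditions give two more equations: 2h_0·σ_0 + h_0·σ_1 = 6(Δ_0 - p'(0)) = 6 and h_1·σ_1 + 2h_1·σ_2 = 6(p'(2) - Δ_1) = 0.
Forward elimination and back-substitution give σ_0 = 19/2, σ_1 = -13, σ_2 = 13/2.
On [1, 2], with p_1(x) = a_1 + b_1·(x - 1) + c_1·(x - 1)² + d_1·(x - 1)³: c_1 = σ_1/2 = -13/2, d_1 = (σ_2 - σ_1)/(6h_1) = 13/4, b_1 = Δ_1 - h_1(2σ_1 + σ_2)/6 = 1/4.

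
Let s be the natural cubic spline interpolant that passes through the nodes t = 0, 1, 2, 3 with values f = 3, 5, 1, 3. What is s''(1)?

-12

With M_i denoting the second derivative at x_i, h_i = 1, 1, 1, and Δ_i = (y_(i+1) − y_i)/h_i = 2, -4, 2:
  1·M_0 + 4·M_1 + 1·M_2 = 6(Δ_1 - Δ_0) = -36
  1·M_1 + 4·M_2 + 1·M_3 = 6(Δ_2 - Δ_1) = 36
Natural end conditions: M_0 = M_3 = 0.
Solving: M_0 = 0, M_1 = -12, M_2 = 12, M_3 = 0.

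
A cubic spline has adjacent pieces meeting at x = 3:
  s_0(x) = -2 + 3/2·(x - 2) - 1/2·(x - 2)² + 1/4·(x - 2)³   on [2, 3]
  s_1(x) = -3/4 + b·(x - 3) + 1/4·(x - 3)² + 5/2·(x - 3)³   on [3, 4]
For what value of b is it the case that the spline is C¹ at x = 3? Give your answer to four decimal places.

s_0'(x) = 3/2 - 1·(x - 2) + 3/4·(x - 2)², so s_0'(3) = 5/4. On the right, s_1'(3) = b, so b = 5/4.

1.2500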